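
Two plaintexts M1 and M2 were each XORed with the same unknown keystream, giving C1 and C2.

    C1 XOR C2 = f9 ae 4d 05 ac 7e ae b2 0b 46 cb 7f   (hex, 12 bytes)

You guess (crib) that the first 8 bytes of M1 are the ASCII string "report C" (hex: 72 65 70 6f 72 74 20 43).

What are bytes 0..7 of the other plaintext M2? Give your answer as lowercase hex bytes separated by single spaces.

8b cb 3d 6a de 0a 8e f1

Since C1 ⊕ C2 = M1 ⊕ M2, XORing with the guessed M1 bytes yields the corresponding M2 bytes: M2 = (C1 ⊕ C2) ⊕ M1.
11111001 ^ 01110010 = 10001011
10101110 ^ 01100101 = 11001011
01001101 ^ 01110000 = 00111101
00000101 ^ 01101111 = 01101010
10101100 ^ 01110010 = 11011110
01111110 ^ 01110100 = 00001010
10101110 ^ 00100000 = 10001110
10110010 ^ 01000011 = 11110001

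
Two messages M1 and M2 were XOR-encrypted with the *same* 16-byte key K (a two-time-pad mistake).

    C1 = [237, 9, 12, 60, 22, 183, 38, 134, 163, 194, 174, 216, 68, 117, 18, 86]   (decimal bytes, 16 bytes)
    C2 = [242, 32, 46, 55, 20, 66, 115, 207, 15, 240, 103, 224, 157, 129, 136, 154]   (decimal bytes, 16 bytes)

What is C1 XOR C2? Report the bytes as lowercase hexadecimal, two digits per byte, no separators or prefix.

C1 ⊕ C2 = (M1 ⊕ K) ⊕ (M2 ⊕ K) = M1 ⊕ M2 — the shared key cancels under XOR.
ed XOR f2 = 1f
09 XOR 20 = 29
0c XOR 2e = 22
3c XOR 37 = 0b
16 XOR 14 = 02
b7 XOR 42 = f5
26 XOR 73 = 55
86 XOR cf = 49
a3 XOR 0f = ac
c2 XOR f0 = 32
ae XOR 67 = c9
d8 XOR e0 = 38
44 XOR 9d = d9
75 XOR 81 = f4
12 XOR 88 = 9a
56 XOR 9a = cc

1f29220b02f55549ac32c938d9f49acc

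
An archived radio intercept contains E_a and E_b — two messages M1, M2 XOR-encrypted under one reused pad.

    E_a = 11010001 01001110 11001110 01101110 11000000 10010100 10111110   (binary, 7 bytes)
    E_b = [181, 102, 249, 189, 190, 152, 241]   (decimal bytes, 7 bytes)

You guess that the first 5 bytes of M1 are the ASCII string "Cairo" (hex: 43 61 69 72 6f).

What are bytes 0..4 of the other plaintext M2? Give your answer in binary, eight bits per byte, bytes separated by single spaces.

00100111 01001001 01011110 10100001 00010001

First, E_a ⊕ E_b = (M1 ⊕ K) ⊕ (M2 ⊕ K) = M1 ⊕ M2, so the key drops out. Then M2 = (M1 ⊕ M2) ⊕ M1 over the first 5 bytes.
byte 0: (d1 XOR b5) XOR 43 = 64 XOR 43 = 27
byte 1: (4e XOR 66) XOR 61 = 28 XOR 61 = 49
byte 2: (ce XOR f9) XOR 69 = 37 XOR 69 = 5e
byte 3: (6e XOR bd) XOR 72 = d3 XOR 72 = a1
byte 4: (c0 XOR be) XOR 6f = 7e XOR 6f = 11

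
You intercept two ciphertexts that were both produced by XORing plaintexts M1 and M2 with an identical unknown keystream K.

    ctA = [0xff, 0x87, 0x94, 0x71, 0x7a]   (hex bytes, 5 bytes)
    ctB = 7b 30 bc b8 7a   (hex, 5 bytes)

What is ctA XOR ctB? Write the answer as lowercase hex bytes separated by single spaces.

ctA ⊕ ctB = (M1 ⊕ K) ⊕ (M2 ⊕ K) = M1 ⊕ M2 — the shared key cancels under XOR.
byte 0: ff xor 7b = 84
byte 1: 87 xor 30 = b7
byte 2: 94 xor bc = 28
byte 3: 71 xor b8 = c9
byte 4: 7a xor 7a = 00

84 b7 28 c9 00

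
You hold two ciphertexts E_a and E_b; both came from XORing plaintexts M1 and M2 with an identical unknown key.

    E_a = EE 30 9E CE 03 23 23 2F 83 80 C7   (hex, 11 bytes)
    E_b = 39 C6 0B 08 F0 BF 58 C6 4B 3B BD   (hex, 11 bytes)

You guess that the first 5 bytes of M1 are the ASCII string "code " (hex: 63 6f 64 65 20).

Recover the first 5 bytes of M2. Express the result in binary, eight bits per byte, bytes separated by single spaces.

First, E_a ⊕ E_b = (M1 ⊕ K) ⊕ (M2 ⊕ K) = M1 ⊕ M2, so the key drops out. Then M2 = (M1 ⊕ M2) ⊕ M1 over the first 5 bytes.
byte 0: (ee XOR 39) XOR 63 = d7 XOR 63 = b4
byte 1: (30 XOR c6) XOR 6f = f6 XOR 6f = 99
byte 2: (9e XOR 0b) XOR 64 = 95 XOR 64 = f1
byte 3: (ce XOR 08) XOR 65 = c6 XOR 65 = a3
byte 4: (03 XOR f0) XOR 20 = f3 XOR 20 = d3

10110100 10011001 11110001 10100011 11010011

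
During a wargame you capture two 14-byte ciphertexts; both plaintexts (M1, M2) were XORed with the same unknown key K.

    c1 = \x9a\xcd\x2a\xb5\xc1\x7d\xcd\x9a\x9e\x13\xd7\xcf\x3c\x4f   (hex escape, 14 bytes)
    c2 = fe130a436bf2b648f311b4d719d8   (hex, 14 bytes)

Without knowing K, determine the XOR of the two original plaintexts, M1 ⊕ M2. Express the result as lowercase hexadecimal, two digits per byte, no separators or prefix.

64de20f6aa8f7bd26d0263182597

c1 ⊕ c2 = (M1 ⊕ K) ⊕ (M2 ⊕ K) = M1 ⊕ M2 — the shared key cancels under XOR.
9a ^ fe = 64
cd ^ 13 = de
2a ^ 0a = 20
b5 ^ 43 = f6
c1 ^ 6b = aa
7d ^ f2 = 8f
cd ^ b6 = 7b
9a ^ 48 = d2
9e ^ f3 = 6d
13 ^ 11 = 02
d7 ^ b4 = 63
cf ^ d7 = 18
3c ^ 19 = 25
4f ^ d8 = 97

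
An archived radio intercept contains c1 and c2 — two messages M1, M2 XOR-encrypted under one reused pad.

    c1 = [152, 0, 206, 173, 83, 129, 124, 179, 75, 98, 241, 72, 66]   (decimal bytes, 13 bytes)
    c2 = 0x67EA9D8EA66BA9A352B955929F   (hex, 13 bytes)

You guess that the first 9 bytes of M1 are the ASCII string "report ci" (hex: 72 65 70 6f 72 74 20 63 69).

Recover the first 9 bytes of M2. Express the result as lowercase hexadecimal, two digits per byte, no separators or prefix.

First, c1 ⊕ c2 = (M1 ⊕ K) ⊕ (M2 ⊕ K) = M1 ⊕ M2, so the key drops out. Then M2 = (M1 ⊕ M2) ⊕ M1 over the first 9 bytes.
byte 0: (98 ⊕ 67) ⊕ 72 = ff ⊕ 72 = 8d
byte 1: (00 ⊕ ea) ⊕ 65 = ea ⊕ 65 = 8f
byte 2: (ce ⊕ 9d) ⊕ 70 = 53 ⊕ 70 = 23
byte 3: (ad ⊕ 8e) ⊕ 6f = 23 ⊕ 6f = 4c
byte 4: (53 ⊕ a6) ⊕ 72 = f5 ⊕ 72 = 87
byte 5: (81 ⊕ 6b) ⊕ 74 = ea ⊕ 74 = 9e
byte 6: (7c ⊕ a9) ⊕ 20 = d5 ⊕ 20 = f5
byte 7: (b3 ⊕ a3) ⊕ 63 = 10 ⊕ 63 = 73
byte 8: (4b ⊕ 52) ⊕ 69 = 19 ⊕ 69 = 70

8d8f234c879ef57370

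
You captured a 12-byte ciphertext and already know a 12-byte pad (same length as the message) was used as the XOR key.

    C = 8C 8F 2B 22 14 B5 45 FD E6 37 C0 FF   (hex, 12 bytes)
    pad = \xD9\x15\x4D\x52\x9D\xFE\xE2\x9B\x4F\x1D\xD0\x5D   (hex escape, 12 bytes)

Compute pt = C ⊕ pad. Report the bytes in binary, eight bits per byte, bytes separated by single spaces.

01010101 10011010 01100110 01110000 10001001 01001011 10100111 01100110 10101001 00101010 00010000 10100010

8c ⊕ d9 = 55
8f ⊕ 15 = 9a
2b ⊕ 4d = 66
22 ⊕ 52 = 70
14 ⊕ 9d = 89
b5 ⊕ fe = 4b
45 ⊕ e2 = a7
fd ⊕ 9b = 66
e6 ⊕ 4f = a9
37 ⊕ 1d = 2a
c0 ⊕ d0 = 10
ff ⊕ 5d = a2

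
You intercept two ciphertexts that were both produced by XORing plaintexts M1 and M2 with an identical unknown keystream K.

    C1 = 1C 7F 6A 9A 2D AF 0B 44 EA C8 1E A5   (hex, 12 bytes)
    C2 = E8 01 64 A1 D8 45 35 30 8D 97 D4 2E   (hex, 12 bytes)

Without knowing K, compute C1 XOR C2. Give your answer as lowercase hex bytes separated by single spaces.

f4 7e 0e 3b f5 ea 3e 74 67 5f ca 8b

C1 ⊕ C2 = (M1 ⊕ K) ⊕ (M2 ⊕ K) = M1 ⊕ M2 — the shared key cancels under XOR.
byte 0: 1c ⊕ e8 = f4
byte 1: 7f ⊕ 01 = 7e
byte 2: 6a ⊕ 64 = 0e
byte 3: 9a ⊕ a1 = 3b
byte 4: 2d ⊕ d8 = f5
byte 5: af ⊕ 45 = ea
byte 6: 0b ⊕ 35 = 3e
byte 7: 44 ⊕ 30 = 74
byte 8: ea ⊕ 8d = 67
byte 9: c8 ⊕ 97 = 5f
byte 10: 1e ⊕ d4 = ca
byte 11: a5 ⊕ 2e = 8b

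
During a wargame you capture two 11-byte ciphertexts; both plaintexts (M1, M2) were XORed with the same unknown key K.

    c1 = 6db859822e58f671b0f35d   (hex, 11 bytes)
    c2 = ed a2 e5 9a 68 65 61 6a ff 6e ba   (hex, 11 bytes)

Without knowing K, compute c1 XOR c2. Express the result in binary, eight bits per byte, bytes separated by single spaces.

10000000 00011010 10111100 00011000 01000110 00111101 10010111 00011011 01001111 10011101 11100111

c1 ⊕ c2 = (M1 ⊕ K) ⊕ (M2 ⊕ K) = M1 ⊕ M2 — the shared key cancels under XOR.
6d XOR ed = 80
b8 XOR a2 = 1a
59 XOR e5 = bc
82 XOR 9a = 18
2e XOR 68 = 46
58 XOR 65 = 3d
f6 XOR 61 = 97
71 XOR 6a = 1b
b0 XOR ff = 4f
f3 XOR 6e = 9d
5d XOR ba = e7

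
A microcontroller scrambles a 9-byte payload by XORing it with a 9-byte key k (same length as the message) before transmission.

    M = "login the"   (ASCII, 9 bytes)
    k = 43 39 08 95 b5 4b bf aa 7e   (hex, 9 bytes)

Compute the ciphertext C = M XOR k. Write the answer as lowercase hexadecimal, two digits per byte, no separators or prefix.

XOR is its own inverse, so applying the key byte-wise gives the result directly.
byte 0: 01101100 XOR 01000011 = 00101111
byte 1: 01101111 XOR 00111001 = 01010110
byte 2: 01100111 XOR 00001000 = 01101111
byte 3: 01101001 XOR 10010101 = 11111100
byte 4: 01101110 XOR 10110101 = 11011011
byte 5: 00100000 XOR 01001011 = 01101011
byte 6: 01110100 XOR 10111111 = 11001011
byte 7: 01101000 XOR 10101010 = 11000010
byte 8: 01100101 XOR 01111110 = 00011011

2f566ffcdb6bcbc21b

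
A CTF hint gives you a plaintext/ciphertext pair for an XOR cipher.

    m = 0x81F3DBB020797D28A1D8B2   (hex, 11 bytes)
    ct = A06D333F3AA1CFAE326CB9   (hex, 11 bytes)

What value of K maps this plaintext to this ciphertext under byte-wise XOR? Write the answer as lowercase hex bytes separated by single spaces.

Since ct = m ⊕ K, XORing both sides with m gives K = m ⊕ ct.
81 XOR a0 = 21
f3 XOR 6d = 9e
db XOR 33 = e8
b0 XOR 3f = 8f
20 XOR 3a = 1a
79 XOR a1 = d8
7d XOR cf = b2
28 XOR ae = 86
a1 XOR 32 = 93
d8 XOR 6c = b4
b2 XOR b9 = 0b

21 9e e8 8f 1a d8 b2 86 93 b4 0b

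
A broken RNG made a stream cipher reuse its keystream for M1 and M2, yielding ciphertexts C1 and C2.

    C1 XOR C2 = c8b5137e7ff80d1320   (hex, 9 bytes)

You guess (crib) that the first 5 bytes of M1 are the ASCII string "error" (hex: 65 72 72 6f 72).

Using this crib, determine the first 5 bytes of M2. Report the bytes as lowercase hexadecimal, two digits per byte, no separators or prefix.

Since C1 ⊕ C2 = M1 ⊕ M2, XORing with the guessed M1 bytes yields the corresponding M2 bytes: M2 = (C1 ⊕ C2) ⊕ M1.
c8 XOR 65 = ad
b5 XOR 72 = c7
13 XOR 72 = 61
7e XOR 6f = 11
7f XOR 72 = 0d

adc761110d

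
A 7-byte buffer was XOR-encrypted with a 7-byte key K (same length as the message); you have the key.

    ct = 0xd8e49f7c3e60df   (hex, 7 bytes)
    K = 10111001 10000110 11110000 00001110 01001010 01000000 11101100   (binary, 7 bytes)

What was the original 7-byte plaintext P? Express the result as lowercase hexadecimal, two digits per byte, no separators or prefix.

61626f72742033

XOR is its own inverse, so applying the key byte-wise gives the result directly.
11011000 XOR 10111001 = 01100001
11100100 XOR 10000110 = 01100010
10011111 XOR 11110000 = 01101111
01111100 XOR 00001110 = 01110010
00111110 XOR 01001010 = 01110100
01100000 XOR 01000000 = 00100000
11011111 XOR 11101100 = 00110011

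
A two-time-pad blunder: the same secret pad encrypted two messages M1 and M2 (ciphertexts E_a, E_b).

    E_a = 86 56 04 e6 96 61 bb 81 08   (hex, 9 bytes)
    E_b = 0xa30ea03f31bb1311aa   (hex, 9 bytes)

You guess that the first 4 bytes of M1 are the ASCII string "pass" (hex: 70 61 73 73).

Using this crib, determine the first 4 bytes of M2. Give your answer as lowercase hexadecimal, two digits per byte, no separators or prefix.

First, E_a ⊕ E_b = (M1 ⊕ K) ⊕ (M2 ⊕ K) = M1 ⊕ M2, so the key drops out. Then M2 = (M1 ⊕ M2) ⊕ M1 over the first 4 bytes.
byte 0: (86 ⊕ a3) ⊕ 70 = 25 ⊕ 70 = 55
byte 1: (56 ⊕ 0e) ⊕ 61 = 58 ⊕ 61 = 39
byte 2: (04 ⊕ a0) ⊕ 73 = a4 ⊕ 73 = d7
byte 3: (e6 ⊕ 3f) ⊕ 73 = d9 ⊕ 73 = aa

5539d7aa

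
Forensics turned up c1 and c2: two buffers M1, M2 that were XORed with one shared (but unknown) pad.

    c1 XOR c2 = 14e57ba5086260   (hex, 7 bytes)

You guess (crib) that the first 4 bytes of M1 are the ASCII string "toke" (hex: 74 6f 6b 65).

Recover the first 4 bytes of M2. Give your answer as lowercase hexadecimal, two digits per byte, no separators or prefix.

608a10c0

Since c1 ⊕ c2 = M1 ⊕ M2, XORing with the guessed M1 bytes yields the corresponding M2 bytes: M2 = (c1 ⊕ c2) ⊕ M1.
00010100 xor 01110100 = 01100000
11100101 xor 01101111 = 10001010
01111011 xor 01101011 = 00010000
10100101 xor 01100101 = 11000000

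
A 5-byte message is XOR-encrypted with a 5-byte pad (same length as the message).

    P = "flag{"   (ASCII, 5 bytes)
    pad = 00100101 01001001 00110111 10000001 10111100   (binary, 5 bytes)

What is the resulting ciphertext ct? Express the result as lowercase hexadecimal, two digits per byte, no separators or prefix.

432556e6c7

byte 0: 66 ^ 25 = 43
byte 1: 6c ^ 49 = 25
byte 2: 61 ^ 37 = 56
byte 3: 67 ^ 81 = e6
byte 4: 7b ^ bc = c7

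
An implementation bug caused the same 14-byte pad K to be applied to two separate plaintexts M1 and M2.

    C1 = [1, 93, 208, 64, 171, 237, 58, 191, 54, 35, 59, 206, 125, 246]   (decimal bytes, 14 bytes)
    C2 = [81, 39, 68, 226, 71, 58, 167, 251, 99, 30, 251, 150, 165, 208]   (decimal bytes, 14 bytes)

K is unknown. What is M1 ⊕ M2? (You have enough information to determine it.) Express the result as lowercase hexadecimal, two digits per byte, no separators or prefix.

C1 ⊕ C2 = (M1 ⊕ K) ⊕ (M2 ⊕ K) = M1 ⊕ M2 — the shared key cancels under XOR.
byte 0: 00000001 XOR 01010001 = 01010000
byte 1: 01011101 XOR 00100111 = 01111010
byte 2: 11010000 XOR 01000100 = 10010100
byte 3: 01000000 XOR 11100010 = 10100010
byte 4: 10101011 XOR 01000111 = 11101100
byte 5: 11101101 XOR 00111010 = 11010111
byte 6: 00111010 XOR 10100111 = 10011101
byte 7: 10111111 XOR 11111011 = 01000100
byte 8: 00110110 XOR 01100011 = 01010101
byte 9: 00100011 XOR 00011110 = 00111101
byte 10: 00111011 XOR 11111011 = 11000000
byte 11: 11001110 XOR 10010110 = 01011000
byte 12: 01111101 XOR 10100101 = 11011000
byte 13: 11110110 XOR 11010000 = 00100110

507a94a2ecd79d44553dc058d826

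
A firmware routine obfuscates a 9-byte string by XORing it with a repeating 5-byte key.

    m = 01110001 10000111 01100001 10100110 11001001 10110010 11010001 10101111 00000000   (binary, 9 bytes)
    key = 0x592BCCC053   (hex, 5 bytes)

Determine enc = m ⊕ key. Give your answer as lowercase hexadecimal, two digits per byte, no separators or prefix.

28acad669aebfa63c0

The 5-byte key repeats, so the effective keystream is 59 2b cc c0 53 59 2b cc c0.
byte 0: 01110001 xor 01011001 = 00101000
byte 1: 10000111 xor 00101011 = 10101100
byte 2: 01100001 xor 11001100 = 10101101
byte 3: 10100110 xor 11000000 = 01100110
byte 4: 11001001 xor 01010011 = 10011010
byte 5: 10110010 xor 01011001 = 11101011
byte 6: 11010001 xor 00101011 = 11111010
byte 7: 10101111 xor 11001100 = 01100011
byte 8: 00000000 xor 11000000 = 11000000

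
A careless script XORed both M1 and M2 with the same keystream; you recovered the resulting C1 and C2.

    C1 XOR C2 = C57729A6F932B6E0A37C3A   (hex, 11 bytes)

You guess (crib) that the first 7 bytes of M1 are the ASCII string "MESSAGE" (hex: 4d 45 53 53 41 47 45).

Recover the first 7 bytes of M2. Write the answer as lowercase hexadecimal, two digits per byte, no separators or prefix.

Since C1 ⊕ C2 = M1 ⊕ M2, XORing with the guessed M1 bytes yields the corresponding M2 bytes: M2 = (C1 ⊕ C2) ⊕ M1.
byte 0: c5 xor 4d = 88
byte 1: 77 xor 45 = 32
byte 2: 29 xor 53 = 7a
byte 3: a6 xor 53 = f5
byte 4: f9 xor 41 = b8
byte 5: 32 xor 47 = 75
byte 6: b6 xor 45 = f3

88327af5b875f3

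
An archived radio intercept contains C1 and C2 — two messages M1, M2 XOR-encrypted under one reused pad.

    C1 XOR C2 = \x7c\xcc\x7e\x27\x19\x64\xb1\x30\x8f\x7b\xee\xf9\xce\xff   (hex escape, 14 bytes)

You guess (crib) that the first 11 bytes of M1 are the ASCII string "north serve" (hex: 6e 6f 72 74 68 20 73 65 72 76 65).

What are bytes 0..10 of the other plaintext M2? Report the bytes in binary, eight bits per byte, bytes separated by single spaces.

Since C1 ⊕ C2 = M1 ⊕ M2, XORing with the guessed M1 bytes yields the corresponding M2 bytes: M2 = (C1 ⊕ C2) ⊕ M1.
124 ^ 110 =  18
204 ^ 111 = 163
126 ^ 114 =  12
 39 ^ 116 =  83
 25 ^ 104 = 113
100 ^  32 =  68
177 ^ 115 = 194
 48 ^ 101 =  85
143 ^ 114 = 253
123 ^ 118 =  13
238 ^ 101 = 139

00010010 10100011 00001100 01010011 01110001 01000100 11000010 01010101 11111101 00001101 10001011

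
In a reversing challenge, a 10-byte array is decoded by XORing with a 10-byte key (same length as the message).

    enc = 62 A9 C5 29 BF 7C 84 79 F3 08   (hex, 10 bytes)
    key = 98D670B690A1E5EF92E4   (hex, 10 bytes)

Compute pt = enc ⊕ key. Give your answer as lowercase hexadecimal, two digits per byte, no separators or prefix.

fa7fb59f2fdd619661ec

01100010 ⊕ 10011000 = 11111010
10101001 ⊕ 11010110 = 01111111
11000101 ⊕ 01110000 = 10110101
00101001 ⊕ 10110110 = 10011111
10111111 ⊕ 10010000 = 00101111
01111100 ⊕ 10100001 = 11011101
10000100 ⊕ 11100101 = 01100001
01111001 ⊕ 11101111 = 10010110
11110011 ⊕ 10010010 = 01100001
00001000 ⊕ 11100100 = 11101100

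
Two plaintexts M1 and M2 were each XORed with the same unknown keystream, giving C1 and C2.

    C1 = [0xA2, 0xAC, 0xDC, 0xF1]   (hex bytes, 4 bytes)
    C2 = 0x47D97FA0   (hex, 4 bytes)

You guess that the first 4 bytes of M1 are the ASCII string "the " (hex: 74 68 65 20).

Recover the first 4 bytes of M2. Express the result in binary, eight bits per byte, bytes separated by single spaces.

First, C1 ⊕ C2 = (M1 ⊕ K) ⊕ (M2 ⊕ K) = M1 ⊕ M2, so the key drops out. Then M2 = (M1 ⊕ M2) ⊕ M1 over the first 4 bytes.
byte 0: (a2 ⊕ 47) ⊕ 74 = e5 ⊕ 74 = 91
byte 1: (ac ⊕ d9) ⊕ 68 = 75 ⊕ 68 = 1d
byte 2: (dc ⊕ 7f) ⊕ 65 = a3 ⊕ 65 = c6
byte 3: (f1 ⊕ a0) ⊕ 20 = 51 ⊕ 20 = 71

10010001 00011101 11000110 01110001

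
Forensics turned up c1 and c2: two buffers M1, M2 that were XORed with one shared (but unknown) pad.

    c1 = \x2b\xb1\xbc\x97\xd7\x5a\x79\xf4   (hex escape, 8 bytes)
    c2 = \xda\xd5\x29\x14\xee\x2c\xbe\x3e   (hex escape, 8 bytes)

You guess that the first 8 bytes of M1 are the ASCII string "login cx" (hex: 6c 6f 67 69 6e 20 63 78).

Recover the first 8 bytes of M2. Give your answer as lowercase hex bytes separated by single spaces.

First, c1 ⊕ c2 = (M1 ⊕ K) ⊕ (M2 ⊕ K) = M1 ⊕ M2, so the key drops out. Then M2 = (M1 ⊕ M2) ⊕ M1 over the first 8 bytes.
byte 0: (2b XOR da) XOR 6c = f1 XOR 6c = 9d
byte 1: (b1 XOR d5) XOR 6f = 64 XOR 6f = 0b
byte 2: (bc XOR 29) XOR 67 = 95 XOR 67 = f2
byte 3: (97 XOR 14) XOR 69 = 83 XOR 69 = ea
byte 4: (d7 XOR ee) XOR 6e = 39 XOR 6e = 57
byte 5: (5a XOR 2c) XOR 20 = 76 XOR 20 = 56
byte 6: (79 XOR be) XOR 63 = c7 XOR 63 = a4
byte 7: (f4 XOR 3e) XOR 78 = ca XOR 78 = b2

9d 0b f2 ea 57 56 a4 b2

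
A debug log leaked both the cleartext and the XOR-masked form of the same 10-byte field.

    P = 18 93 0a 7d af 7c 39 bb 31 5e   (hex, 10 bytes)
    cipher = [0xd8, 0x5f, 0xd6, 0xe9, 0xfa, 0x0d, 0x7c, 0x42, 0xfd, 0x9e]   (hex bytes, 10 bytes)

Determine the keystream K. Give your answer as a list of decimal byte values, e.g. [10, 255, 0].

Since cipher = P ⊕ K, XORing both sides with P gives K = P ⊕ cipher.
18 ⊕ d8 = c0
93 ⊕ 5f = cc
0a ⊕ d6 = dc
7d ⊕ e9 = 94
af ⊕ fa = 55
7c ⊕ 0d = 71
39 ⊕ 7c = 45
bb ⊕ 42 = f9
31 ⊕ fd = cc
5e ⊕ 9e = c0

[192, 204, 220, 148, 85, 113, 69, 249, 204, 192]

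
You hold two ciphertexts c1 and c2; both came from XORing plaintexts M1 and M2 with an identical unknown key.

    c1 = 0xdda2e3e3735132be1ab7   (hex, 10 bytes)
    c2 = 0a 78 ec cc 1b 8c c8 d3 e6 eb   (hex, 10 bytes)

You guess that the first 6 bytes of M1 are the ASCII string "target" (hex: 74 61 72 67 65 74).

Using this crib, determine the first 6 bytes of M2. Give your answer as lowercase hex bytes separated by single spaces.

a3 bb 7d 48 0d a9

First, c1 ⊕ c2 = (M1 ⊕ K) ⊕ (M2 ⊕ K) = M1 ⊕ M2, so the key drops out. Then M2 = (M1 ⊕ M2) ⊕ M1 over the first 6 bytes.
byte 0: (dd XOR 0a) XOR 74 = d7 XOR 74 = a3
byte 1: (a2 XOR 78) XOR 61 = da XOR 61 = bb
byte 2: (e3 XOR ec) XOR 72 = 0f XOR 72 = 7d
byte 3: (e3 XOR cc) XOR 67 = 2f XOR 67 = 48
byte 4: (73 XOR 1b) XOR 65 = 68 XOR 65 = 0d
byte 5: (51 XOR 8c) XOR 74 = dd XOR 74 = a9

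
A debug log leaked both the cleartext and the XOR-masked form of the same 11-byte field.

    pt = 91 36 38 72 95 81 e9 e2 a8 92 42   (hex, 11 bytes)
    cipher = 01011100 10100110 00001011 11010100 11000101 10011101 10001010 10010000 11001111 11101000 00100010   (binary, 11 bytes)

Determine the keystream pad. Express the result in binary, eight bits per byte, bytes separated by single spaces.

11001101 10010000 00110011 10100110 01010000 00011100 01100011 01110010 01100111 01111010 01100000

Since cipher = pt ⊕ pad, XORing both sides with pt gives pad = pt ⊕ cipher.
byte 0: 91 xor 5c = cd
byte 1: 36 xor a6 = 90
byte 2: 38 xor 0b = 33
byte 3: 72 xor d4 = a6
byte 4: 95 xor c5 = 50
byte 5: 81 xor 9d = 1c
byte 6: e9 xor 8a = 63
byte 7: e2 xor 90 = 72
byte 8: a8 xor cf = 67
byte 9: 92 xor e8 = 7a
byte 10: 42 xor 22 = 60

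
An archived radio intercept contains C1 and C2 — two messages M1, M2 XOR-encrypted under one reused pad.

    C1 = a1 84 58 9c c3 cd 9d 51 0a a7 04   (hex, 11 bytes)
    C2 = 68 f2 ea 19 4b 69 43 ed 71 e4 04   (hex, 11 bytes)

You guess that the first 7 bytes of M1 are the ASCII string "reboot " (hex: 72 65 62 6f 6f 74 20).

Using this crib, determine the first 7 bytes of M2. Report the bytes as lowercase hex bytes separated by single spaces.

bb 13 d0 ea e7 d0 fe

First, C1 ⊕ C2 = (M1 ⊕ K) ⊕ (M2 ⊕ K) = M1 ⊕ M2, so the key drops out. Then M2 = (M1 ⊕ M2) ⊕ M1 over the first 7 bytes.
byte 0: (a1 xor 68) xor 72 = c9 xor 72 = bb
byte 1: (84 xor f2) xor 65 = 76 xor 65 = 13
byte 2: (58 xor ea) xor 62 = b2 xor 62 = d0
byte 3: (9c xor 19) xor 6f = 85 xor 6f = ea
byte 4: (c3 xor 4b) xor 6f = 88 xor 6f = e7
byte 5: (cd xor 69) xor 74 = a4 xor 74 = d0
byte 6: (9d xor 43) xor 20 = de xor 20 = fe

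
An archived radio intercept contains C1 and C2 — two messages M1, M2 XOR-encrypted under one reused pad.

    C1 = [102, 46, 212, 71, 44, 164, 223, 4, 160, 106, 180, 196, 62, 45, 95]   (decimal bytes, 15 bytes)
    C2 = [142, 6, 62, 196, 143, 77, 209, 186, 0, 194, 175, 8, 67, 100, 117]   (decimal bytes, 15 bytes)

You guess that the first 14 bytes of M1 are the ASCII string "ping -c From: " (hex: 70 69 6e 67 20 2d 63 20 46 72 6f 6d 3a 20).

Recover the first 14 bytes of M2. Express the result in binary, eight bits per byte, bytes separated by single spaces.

10011000 01000001 10000100 11100100 10000011 11000100 01101101 10011110 11100110 11011010 01110100 10100001 01000111 01101001

First, C1 ⊕ C2 = (M1 ⊕ K) ⊕ (M2 ⊕ K) = M1 ⊕ M2, so the key drops out. Then M2 = (M1 ⊕ M2) ⊕ M1 over the first 14 bytes.
byte 0: (66 xor 8e) xor 70 = e8 xor 70 = 98
byte 1: (2e xor 06) xor 69 = 28 xor 69 = 41
byte 2: (d4 xor 3e) xor 6e = ea xor 6e = 84
byte 3: (47 xor c4) xor 67 = 83 xor 67 = e4
byte 4: (2c xor 8f) xor 20 = a3 xor 20 = 83
byte 5: (a4 xor 4d) xor 2d = e9 xor 2d = c4
byte 6: (df xor d1) xor 63 = 0e xor 63 = 6d
byte 7: (04 xor ba) xor 20 = be xor 20 = 9e
byte 8: (a0 xor 00) xor 46 = a0 xor 46 = e6
byte 9: (6a xor c2) xor 72 = a8 xor 72 = da
byte 10: (b4 xor af) xor 6f = 1b xor 6f = 74
byte 11: (c4 xor 08) xor 6d = cc xor 6d = a1
byte 12: (3e xor 43) xor 3a = 7d xor 3a = 47
byte 13: (2d xor 64) xor 20 = 49 xor 20 = 69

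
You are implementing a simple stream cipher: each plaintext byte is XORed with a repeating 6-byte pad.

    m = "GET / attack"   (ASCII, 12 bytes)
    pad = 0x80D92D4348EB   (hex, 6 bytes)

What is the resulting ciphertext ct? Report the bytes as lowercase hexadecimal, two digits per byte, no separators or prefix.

c79c796367cbe1ad59222b80

The 6-byte key repeats, so the effective keystream is 80 d9 2d 43 48 eb 80 d9 2d 43 48 eb.
byte 0:  71 ^ 128 = 199
byte 1:  69 ^ 217 = 156
byte 2:  84 ^  45 = 121
byte 3:  32 ^  67 =  99
byte 4:  47 ^  72 = 103
byte 5:  32 ^ 235 = 203
byte 6:  97 ^ 128 = 225
byte 7: 116 ^ 217 = 173
byte 8: 116 ^  45 =  89
byte 9:  97 ^  67 =  34
byte 10:  99 ^  72 =  43
byte 11: 107 ^ 235 = 128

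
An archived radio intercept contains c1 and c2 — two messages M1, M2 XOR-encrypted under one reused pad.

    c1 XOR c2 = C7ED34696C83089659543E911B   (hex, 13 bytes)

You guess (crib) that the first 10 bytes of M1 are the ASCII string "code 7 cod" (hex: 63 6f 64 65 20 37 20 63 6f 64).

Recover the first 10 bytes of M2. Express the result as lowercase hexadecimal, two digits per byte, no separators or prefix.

a482500c4cb428f53630

Since c1 ⊕ c2 = M1 ⊕ M2, XORing with the guessed M1 bytes yields the corresponding M2 bytes: M2 = (c1 ⊕ c2) ⊕ M1.
byte 0: c7 ⊕ 63 = a4
byte 1: ed ⊕ 6f = 82
byte 2: 34 ⊕ 64 = 50
byte 3: 69 ⊕ 65 = 0c
byte 4: 6c ⊕ 20 = 4c
byte 5: 83 ⊕ 37 = b4
byte 6: 08 ⊕ 20 = 28
byte 7: 96 ⊕ 63 = f5
byte 8: 59 ⊕ 6f = 36
byte 9: 54 ⊕ 64 = 30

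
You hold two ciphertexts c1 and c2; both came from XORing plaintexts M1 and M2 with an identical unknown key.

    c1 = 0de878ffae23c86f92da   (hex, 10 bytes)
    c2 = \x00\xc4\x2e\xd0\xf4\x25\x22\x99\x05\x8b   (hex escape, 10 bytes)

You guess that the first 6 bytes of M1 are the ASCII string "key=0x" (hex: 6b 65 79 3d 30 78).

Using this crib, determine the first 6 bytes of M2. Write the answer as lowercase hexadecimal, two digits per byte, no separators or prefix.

66492f126a7e

First, c1 ⊕ c2 = (M1 ⊕ K) ⊕ (M2 ⊕ K) = M1 ⊕ M2, so the key drops out. Then M2 = (M1 ⊕ M2) ⊕ M1 over the first 6 bytes.
byte 0: (0d xor 00) xor 6b = 0d xor 6b = 66
byte 1: (e8 xor c4) xor 65 = 2c xor 65 = 49
byte 2: (78 xor 2e) xor 79 = 56 xor 79 = 2f
byte 3: (ff xor d0) xor 3d = 2f xor 3d = 12
byte 4: (ae xor f4) xor 30 = 5a xor 30 = 6a
byte 5: (23 xor 25) xor 78 = 06 xor 78 = 7e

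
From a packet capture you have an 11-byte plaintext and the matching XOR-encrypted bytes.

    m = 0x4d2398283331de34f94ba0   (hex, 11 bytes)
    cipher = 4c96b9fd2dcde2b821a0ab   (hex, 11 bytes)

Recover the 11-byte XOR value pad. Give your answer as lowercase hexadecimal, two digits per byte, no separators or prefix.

Since cipher = m ⊕ pad, XORing both sides with m gives pad = m ⊕ cipher.
 77 xor  76 =   1
 35 xor 150 = 181
152 xor 185 =  33
 40 xor 253 = 213
 51 xor  45 =  30
 49 xor 205 = 252
222 xor 226 =  60
 52 xor 184 = 140
249 xor  33 = 216
 75 xor 160 = 235
160 xor 171 =  11

01b521d51efc3c8cd8eb0b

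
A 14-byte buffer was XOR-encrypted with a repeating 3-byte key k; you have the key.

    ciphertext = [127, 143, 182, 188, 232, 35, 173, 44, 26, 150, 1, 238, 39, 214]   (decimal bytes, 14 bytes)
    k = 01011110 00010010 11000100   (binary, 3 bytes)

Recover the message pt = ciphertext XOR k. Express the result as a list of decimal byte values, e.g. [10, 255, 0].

[33, 157, 114, 226, 250, 231, 243, 62, 222, 200, 19, 42, 121, 196]

The 3-byte key repeats, so the effective keystream is 5e 12 c4 5e 12 c4 5e 12 c4 5e 12 c4 5e 12.
byte 0: 127 xor  94 =  33
byte 1: 143 xor  18 = 157
byte 2: 182 xor 196 = 114
byte 3: 188 xor  94 = 226
byte 4: 232 xor  18 = 250
byte 5:  35 xor 196 = 231
byte 6: 173 xor  94 = 243
byte 7:  44 xor  18 =  62
byte 8:  26 xor 196 = 222
byte 9: 150 xor  94 = 200
byte 10:   1 xor  18 =  19
byte 11: 238 xor 196 =  42
byte 12:  39 xor  94 = 121
byte 13: 214 xor  18 = 196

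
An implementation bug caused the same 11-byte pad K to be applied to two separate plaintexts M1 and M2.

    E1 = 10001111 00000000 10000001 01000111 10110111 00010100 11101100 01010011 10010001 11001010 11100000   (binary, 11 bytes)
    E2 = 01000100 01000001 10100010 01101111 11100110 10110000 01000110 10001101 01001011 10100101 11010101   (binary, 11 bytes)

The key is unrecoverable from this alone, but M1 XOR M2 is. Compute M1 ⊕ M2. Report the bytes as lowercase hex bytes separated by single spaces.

cb 41 23 28 51 a4 aa de da 6f 35

E1 ⊕ E2 = (M1 ⊕ K) ⊕ (M2 ⊕ K) = M1 ⊕ M2 — the shared key cancels under XOR.
8f xor 44 = cb
00 xor 41 = 41
81 xor a2 = 23
47 xor 6f = 28
b7 xor e6 = 51
14 xor b0 = a4
ec xor 46 = aa
53 xor 8d = de
91 xor 4b = da
ca xor a5 = 6f
e0 xor d5 = 35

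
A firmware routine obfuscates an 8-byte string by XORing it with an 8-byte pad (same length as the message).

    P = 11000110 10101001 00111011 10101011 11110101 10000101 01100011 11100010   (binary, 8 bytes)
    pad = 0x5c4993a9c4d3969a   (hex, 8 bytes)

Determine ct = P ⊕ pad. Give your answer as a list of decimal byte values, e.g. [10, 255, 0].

[154, 224, 168, 2, 49, 86, 245, 120]

c6 xor 5c = 9a
a9 xor 49 = e0
3b xor 93 = a8
ab xor a9 = 02
f5 xor c4 = 31
85 xor d3 = 56
63 xor 96 = f5
e2 xor 9a = 78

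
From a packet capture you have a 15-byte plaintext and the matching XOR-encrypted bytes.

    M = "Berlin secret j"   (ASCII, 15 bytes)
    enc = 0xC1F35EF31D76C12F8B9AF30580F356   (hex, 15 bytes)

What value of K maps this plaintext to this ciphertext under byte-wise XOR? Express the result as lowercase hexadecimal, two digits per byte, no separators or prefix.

83962c9f7418e15ceef98160f4d33c

Since enc = M ⊕ K, XORing both sides with M gives K = M ⊕ enc.
42 XOR c1 = 83
65 XOR f3 = 96
72 XOR 5e = 2c
6c XOR f3 = 9f
69 XOR 1d = 74
6e XOR 76 = 18
20 XOR c1 = e1
73 XOR 2f = 5c
65 XOR 8b = ee
63 XOR 9a = f9
72 XOR f3 = 81
65 XOR 05 = 60
74 XOR 80 = f4
20 XOR f3 = d3
6a XOR 56 = 3c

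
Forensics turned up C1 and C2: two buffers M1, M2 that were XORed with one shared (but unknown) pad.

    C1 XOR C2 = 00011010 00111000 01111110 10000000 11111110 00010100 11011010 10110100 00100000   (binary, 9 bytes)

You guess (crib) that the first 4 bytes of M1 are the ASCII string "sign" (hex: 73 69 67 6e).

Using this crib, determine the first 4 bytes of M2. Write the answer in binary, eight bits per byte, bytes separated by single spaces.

Since C1 ⊕ C2 = M1 ⊕ M2, XORing with the guessed M1 bytes yields the corresponding M2 bytes: M2 = (C1 ⊕ C2) ⊕ M1.
byte 0:  26 ⊕ 115 = 105
byte 1:  56 ⊕ 105 =  81
byte 2: 126 ⊕ 103 =  25
byte 3: 128 ⊕ 110 = 238

01101001 01010001 00011001 11101110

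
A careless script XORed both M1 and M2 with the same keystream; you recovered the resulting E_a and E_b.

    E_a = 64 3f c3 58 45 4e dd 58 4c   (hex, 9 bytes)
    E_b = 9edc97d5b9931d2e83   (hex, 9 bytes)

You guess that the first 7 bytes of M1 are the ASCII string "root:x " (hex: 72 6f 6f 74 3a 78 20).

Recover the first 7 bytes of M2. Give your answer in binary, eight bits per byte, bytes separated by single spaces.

First, E_a ⊕ E_b = (M1 ⊕ K) ⊕ (M2 ⊕ K) = M1 ⊕ M2, so the key drops out. Then M2 = (M1 ⊕ M2) ⊕ M1 over the first 7 bytes.
byte 0: (64 xor 9e) xor 72 = fa xor 72 = 88
byte 1: (3f xor dc) xor 6f = e3 xor 6f = 8c
byte 2: (c3 xor 97) xor 6f = 54 xor 6f = 3b
byte 3: (58 xor d5) xor 74 = 8d xor 74 = f9
byte 4: (45 xor b9) xor 3a = fc xor 3a = c6
byte 5: (4e xor 93) xor 78 = dd xor 78 = a5
byte 6: (dd xor 1d) xor 20 = c0 xor 20 = e0

10001000 10001100 00111011 11111001 11000110 10100101 11100000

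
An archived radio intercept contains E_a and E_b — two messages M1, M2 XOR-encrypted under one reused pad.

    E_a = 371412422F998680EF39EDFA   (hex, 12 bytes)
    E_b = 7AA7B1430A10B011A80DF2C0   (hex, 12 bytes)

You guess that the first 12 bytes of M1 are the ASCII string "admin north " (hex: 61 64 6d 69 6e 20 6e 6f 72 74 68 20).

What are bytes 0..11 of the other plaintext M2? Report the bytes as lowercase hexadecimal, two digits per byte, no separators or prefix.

First, E_a ⊕ E_b = (M1 ⊕ K) ⊕ (M2 ⊕ K) = M1 ⊕ M2, so the key drops out. Then M2 = (M1 ⊕ M2) ⊕ M1 over the first 12 bytes.
byte 0: (37 ⊕ 7a) ⊕ 61 = 4d ⊕ 61 = 2c
byte 1: (14 ⊕ a7) ⊕ 64 = b3 ⊕ 64 = d7
byte 2: (12 ⊕ b1) ⊕ 6d = a3 ⊕ 6d = ce
byte 3: (42 ⊕ 43) ⊕ 69 = 01 ⊕ 69 = 68
byte 4: (2f ⊕ 0a) ⊕ 6e = 25 ⊕ 6e = 4b
byte 5: (99 ⊕ 10) ⊕ 20 = 89 ⊕ 20 = a9
byte 6: (86 ⊕ b0) ⊕ 6e = 36 ⊕ 6e = 58
byte 7: (80 ⊕ 11) ⊕ 6f = 91 ⊕ 6f = fe
byte 8: (ef ⊕ a8) ⊕ 72 = 47 ⊕ 72 = 35
byte 9: (39 ⊕ 0d) ⊕ 74 = 34 ⊕ 74 = 40
byte 10: (ed ⊕ f2) ⊕ 68 = 1f ⊕ 68 = 77
byte 11: (fa ⊕ c0) ⊕ 20 = 3a ⊕ 20 = 1a

2cd7ce684ba958fe3540771a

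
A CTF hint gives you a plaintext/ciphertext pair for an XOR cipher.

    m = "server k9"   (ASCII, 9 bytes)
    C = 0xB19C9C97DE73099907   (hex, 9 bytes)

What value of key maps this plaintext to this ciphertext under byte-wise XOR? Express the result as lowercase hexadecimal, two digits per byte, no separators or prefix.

c2f9eee1bb0129f23e

Since C = m ⊕ key, XORing both sides with m gives key = m ⊕ C.
01110011 XOR 10110001 = 11000010
01100101 XOR 10011100 = 11111001
01110010 XOR 10011100 = 11101110
01110110 XOR 10010111 = 11100001
01100101 XOR 11011110 = 10111011
01110010 XOR 01110011 = 00000001
00100000 XOR 00001001 = 00101001
01101011 XOR 10011001 = 11110010
00111001 XOR 00000111 = 00111110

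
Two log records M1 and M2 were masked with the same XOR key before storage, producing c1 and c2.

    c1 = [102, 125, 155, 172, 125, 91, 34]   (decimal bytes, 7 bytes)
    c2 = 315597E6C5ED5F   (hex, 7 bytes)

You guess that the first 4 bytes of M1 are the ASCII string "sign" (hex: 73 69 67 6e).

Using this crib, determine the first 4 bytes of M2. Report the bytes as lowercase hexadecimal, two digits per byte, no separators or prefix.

24416b24

First, c1 ⊕ c2 = (M1 ⊕ K) ⊕ (M2 ⊕ K) = M1 ⊕ M2, so the key drops out. Then M2 = (M1 ⊕ M2) ⊕ M1 over the first 4 bytes.
byte 0: (66 ^ 31) ^ 73 = 57 ^ 73 = 24
byte 1: (7d ^ 55) ^ 69 = 28 ^ 69 = 41
byte 2: (9b ^ 97) ^ 67 = 0c ^ 67 = 6b
byte 3: (ac ^ e6) ^ 6e = 4a ^ 6e = 24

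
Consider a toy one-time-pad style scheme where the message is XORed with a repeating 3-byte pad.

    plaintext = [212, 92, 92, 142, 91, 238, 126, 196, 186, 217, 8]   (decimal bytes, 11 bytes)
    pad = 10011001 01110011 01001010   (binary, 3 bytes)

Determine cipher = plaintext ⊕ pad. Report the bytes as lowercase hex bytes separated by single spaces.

4d 2f 16 17 28 a4 e7 b7 f0 40 7b

The 3-byte key repeats, so the effective keystream is 99 73 4a 99 73 4a 99 73 4a 99 73.
byte 0: d4 ⊕ 99 = 4d
byte 1: 5c ⊕ 73 = 2f
byte 2: 5c ⊕ 4a = 16
byte 3: 8e ⊕ 99 = 17
byte 4: 5b ⊕ 73 = 28
byte 5: ee ⊕ 4a = a4
byte 6: 7e ⊕ 99 = e7
byte 7: c4 ⊕ 73 = b7
byte 8: ba ⊕ 4a = f0
byte 9: d9 ⊕ 99 = 40
byte 10: 08 ⊕ 73 = 7b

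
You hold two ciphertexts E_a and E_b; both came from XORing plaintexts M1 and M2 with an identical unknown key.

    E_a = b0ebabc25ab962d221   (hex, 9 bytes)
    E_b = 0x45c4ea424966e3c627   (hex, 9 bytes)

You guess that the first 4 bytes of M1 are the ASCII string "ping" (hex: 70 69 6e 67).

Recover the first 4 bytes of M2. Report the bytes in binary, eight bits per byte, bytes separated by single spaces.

10000101 01000110 00101111 11100111

First, E_a ⊕ E_b = (M1 ⊕ K) ⊕ (M2 ⊕ K) = M1 ⊕ M2, so the key drops out. Then M2 = (M1 ⊕ M2) ⊕ M1 over the first 4 bytes.
byte 0: (b0 XOR 45) XOR 70 = f5 XOR 70 = 85
byte 1: (eb XOR c4) XOR 69 = 2f XOR 69 = 46
byte 2: (ab XOR ea) XOR 6e = 41 XOR 6e = 2f
byte 3: (c2 XOR 42) XOR 67 = 80 XOR 67 = e7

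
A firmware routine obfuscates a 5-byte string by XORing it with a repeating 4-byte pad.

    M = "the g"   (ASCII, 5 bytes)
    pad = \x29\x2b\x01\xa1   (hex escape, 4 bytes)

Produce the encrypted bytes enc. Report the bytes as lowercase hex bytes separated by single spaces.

The 4-byte key repeats, so the effective keystream is 29 2b 01 a1 29.
byte 0: 01110100 ^ 00101001 = 01011101
byte 1: 01101000 ^ 00101011 = 01000011
byte 2: 01100101 ^ 00000001 = 01100100
byte 3: 00100000 ^ 10100001 = 10000001
byte 4: 01100111 ^ 00101001 = 01001110

5d 43 64 81 4e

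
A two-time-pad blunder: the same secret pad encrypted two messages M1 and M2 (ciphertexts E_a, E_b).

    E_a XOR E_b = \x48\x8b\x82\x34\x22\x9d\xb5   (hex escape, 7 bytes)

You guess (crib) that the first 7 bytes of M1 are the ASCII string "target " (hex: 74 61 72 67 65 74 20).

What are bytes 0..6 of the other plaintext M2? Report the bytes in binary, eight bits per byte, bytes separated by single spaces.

00111100 11101010 11110000 01010011 01000111 11101001 10010101

Since E_a ⊕ E_b = M1 ⊕ M2, XORing with the guessed M1 bytes yields the corresponding M2 bytes: M2 = (E_a ⊕ E_b) ⊕ M1.
byte 0:  72 xor 116 =  60
byte 1: 139 xor  97 = 234
byte 2: 130 xor 114 = 240
byte 3:  52 xor 103 =  83
byte 4:  34 xor 101 =  71
byte 5: 157 xor 116 = 233
byte 6: 181 xor  32 = 149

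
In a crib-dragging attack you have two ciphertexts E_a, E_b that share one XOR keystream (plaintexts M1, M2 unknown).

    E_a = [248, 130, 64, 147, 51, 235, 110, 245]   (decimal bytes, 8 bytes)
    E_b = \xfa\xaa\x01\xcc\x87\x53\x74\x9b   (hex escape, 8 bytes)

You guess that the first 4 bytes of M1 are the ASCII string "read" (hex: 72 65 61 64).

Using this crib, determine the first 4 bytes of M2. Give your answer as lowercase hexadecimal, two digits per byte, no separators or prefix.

704d203b

First, E_a ⊕ E_b = (M1 ⊕ K) ⊕ (M2 ⊕ K) = M1 ⊕ M2, so the key drops out. Then M2 = (M1 ⊕ M2) ⊕ M1 over the first 4 bytes.
byte 0: (f8 ^ fa) ^ 72 = 02 ^ 72 = 70
byte 1: (82 ^ aa) ^ 65 = 28 ^ 65 = 4d
byte 2: (40 ^ 01) ^ 61 = 41 ^ 61 = 20
byte 3: (93 ^ cc) ^ 64 = 5f ^ 64 = 3b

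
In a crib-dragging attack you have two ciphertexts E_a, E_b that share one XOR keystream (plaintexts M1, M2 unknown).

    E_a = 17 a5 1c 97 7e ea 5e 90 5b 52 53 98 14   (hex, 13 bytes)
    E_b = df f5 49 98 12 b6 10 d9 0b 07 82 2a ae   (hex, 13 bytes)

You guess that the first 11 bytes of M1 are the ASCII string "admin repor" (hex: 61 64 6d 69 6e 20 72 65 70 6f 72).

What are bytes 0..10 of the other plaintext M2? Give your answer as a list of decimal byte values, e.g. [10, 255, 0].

First, E_a ⊕ E_b = (M1 ⊕ K) ⊕ (M2 ⊕ K) = M1 ⊕ M2, so the key drops out. Then M2 = (M1 ⊕ M2) ⊕ M1 over the first 11 bytes.
byte 0: (17 XOR df) XOR 61 = c8 XOR 61 = a9
byte 1: (a5 XOR f5) XOR 64 = 50 XOR 64 = 34
byte 2: (1c XOR 49) XOR 6d = 55 XOR 6d = 38
byte 3: (97 XOR 98) XOR 69 = 0f XOR 69 = 66
byte 4: (7e XOR 12) XOR 6e = 6c XOR 6e = 02
byte 5: (ea XOR b6) XOR 20 = 5c XOR 20 = 7c
byte 6: (5e XOR 10) XOR 72 = 4e XOR 72 = 3c
byte 7: (90 XOR d9) XOR 65 = 49 XOR 65 = 2c
byte 8: (5b XOR 0b) XOR 70 = 50 XOR 70 = 20
byte 9: (52 XOR 07) XOR 6f = 55 XOR 6f = 3a
byte 10: (53 XOR 82) XOR 72 = d1 XOR 72 = a3

[169, 52, 56, 102, 2, 124, 60, 44, 32, 58, 163]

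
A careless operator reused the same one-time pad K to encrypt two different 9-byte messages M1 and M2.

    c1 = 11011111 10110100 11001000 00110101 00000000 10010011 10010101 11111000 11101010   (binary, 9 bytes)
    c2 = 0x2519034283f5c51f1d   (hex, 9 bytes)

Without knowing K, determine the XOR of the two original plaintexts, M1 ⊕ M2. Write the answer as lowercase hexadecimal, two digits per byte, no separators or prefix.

faadcb77836650e7f7

c1 ⊕ c2 = (M1 ⊕ K) ⊕ (M2 ⊕ K) = M1 ⊕ M2 — the shared key cancels under XOR.
byte 0: df xor 25 = fa
byte 1: b4 xor 19 = ad
byte 2: c8 xor 03 = cb
byte 3: 35 xor 42 = 77
byte 4: 00 xor 83 = 83
byte 5: 93 xor f5 = 66
byte 6: 95 xor c5 = 50
byte 7: f8 xor 1f = e7
byte 8: ea xor 1d = f7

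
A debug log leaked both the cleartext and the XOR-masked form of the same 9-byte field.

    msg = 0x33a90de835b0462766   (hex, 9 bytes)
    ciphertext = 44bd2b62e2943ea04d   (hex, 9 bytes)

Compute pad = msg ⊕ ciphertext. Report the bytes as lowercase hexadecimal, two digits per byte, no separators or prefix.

Since ciphertext = msg ⊕ pad, XORing both sides with msg gives pad = msg ⊕ ciphertext.
33 xor 44 = 77
a9 xor bd = 14
0d xor 2b = 26
e8 xor 62 = 8a
35 xor e2 = d7
b0 xor 94 = 24
46 xor 3e = 78
27 xor a0 = 87
66 xor 4d = 2b

7714268ad72478872b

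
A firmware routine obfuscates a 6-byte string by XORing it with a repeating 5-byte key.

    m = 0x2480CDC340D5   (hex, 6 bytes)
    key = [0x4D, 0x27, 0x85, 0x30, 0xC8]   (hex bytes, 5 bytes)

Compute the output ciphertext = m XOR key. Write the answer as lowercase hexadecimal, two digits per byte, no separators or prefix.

The 5-byte key repeats, so the effective keystream is 4d 27 85 30 c8 4d.
byte 0: 24 ⊕ 4d = 69
byte 1: 80 ⊕ 27 = a7
byte 2: cd ⊕ 85 = 48
byte 3: c3 ⊕ 30 = f3
byte 4: 40 ⊕ c8 = 88
byte 5: d5 ⊕ 4d = 98

69a748f38898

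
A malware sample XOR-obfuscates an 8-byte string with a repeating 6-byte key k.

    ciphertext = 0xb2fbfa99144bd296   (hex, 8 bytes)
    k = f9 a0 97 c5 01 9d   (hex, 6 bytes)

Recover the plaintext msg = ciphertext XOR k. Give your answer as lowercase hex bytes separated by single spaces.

4b 5b 6d 5c 15 d6 2b 36

The 6-byte key repeats, so the effective keystream is f9 a0 97 c5 01 9d f9 a0.
byte 0: 178 ^ 249 =  75
byte 1: 251 ^ 160 =  91
byte 2: 250 ^ 151 = 109
byte 3: 153 ^ 197 =  92
byte 4:  20 ^   1 =  21
byte 5:  75 ^ 157 = 214
byte 6: 210 ^ 249 =  43
byte 7: 150 ^ 160 =  54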